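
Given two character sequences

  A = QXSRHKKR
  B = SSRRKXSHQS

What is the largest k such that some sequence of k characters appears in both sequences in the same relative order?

Taking X [2,6] → S [3,7] → H [5,8] gives a common subsequence of length 3. dp[8][10] = 3 confirms this is the maximum.

3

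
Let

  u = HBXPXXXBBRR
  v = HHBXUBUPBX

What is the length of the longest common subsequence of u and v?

Taking H [1,2], then B [2,3], then X [3,4], then P [4,8], then X [7,10] gives a common subsequence of length 5. The LCS DP gives dp[11][10] = 5, so this is optimal.

5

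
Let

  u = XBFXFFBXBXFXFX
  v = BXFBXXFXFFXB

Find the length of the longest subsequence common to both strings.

10

One common subsequence of length 10: B (u #2, v #1) → X (u #4, v #2) → F (u #6, v #3) → B (u #7, v #4) → X (u #8, v #5) → X (u #10, v #6) → F (u #11, v #7) → X (u #12, v #8) → F (u #13, v #10) → X (u #14, v #11), and the DP table's final entry dp[14][12] is also 10, so no common subsequence is longer.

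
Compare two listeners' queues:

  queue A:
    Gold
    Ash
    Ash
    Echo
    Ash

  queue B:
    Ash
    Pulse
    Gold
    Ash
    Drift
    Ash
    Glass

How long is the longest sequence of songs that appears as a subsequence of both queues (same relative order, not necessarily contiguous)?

3

One common subsequence of length 3: Gold [1,3], Ash [2,4], Ash [3,6]. dp[5][7] = 3 confirms this is the maximum.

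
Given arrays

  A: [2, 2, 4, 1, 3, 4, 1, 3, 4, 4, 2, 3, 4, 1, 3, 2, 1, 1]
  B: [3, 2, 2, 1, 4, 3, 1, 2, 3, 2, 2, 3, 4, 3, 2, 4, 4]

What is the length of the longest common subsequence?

11

Taking 2 [1,2], then 2 [2,3], then 4 [3,5], then 3 [5,6], then 1 [7,7], then 3 [8,9], then 2 [11,11], then 3 [12,12], then 4 [13,13], then 3 [15,14], then 2 [16,15] gives a common subsequence of length 11, and the DP table's final entry dp[18][17] is also 11, so no common subsequence is longer.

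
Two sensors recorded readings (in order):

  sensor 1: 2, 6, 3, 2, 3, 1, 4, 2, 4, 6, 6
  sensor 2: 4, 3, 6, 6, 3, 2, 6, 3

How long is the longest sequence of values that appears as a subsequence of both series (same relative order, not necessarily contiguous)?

Let dp[i][j] be the LCS length of the first i values of sensor 1 and the first j values of sensor 2. dp[i][j] = dp[i-1][j-1]+1 when the i-th and j-th values match, else max(dp[i-1][j], dp[i][j-1]).
    ·  4  3  6  6  3  2  6  3
 ·  0  0  0  0  0  0  0  0  0
 2  0  0  0  0  0  0  1  1  1
 6  0  0  0  1  1  1  1  2  2
 3  0  0  1  1  1  2  2  2  3
 2  0  0  1  1  1  2  3  3  3
 3  0  0  1  1  1  2  3  3  4
 1  0  0  1  1  1  2  3  3  4
 4  0  1  1  1  1  2  3  3  4
 2  0  1  1  1  1  2  3  3  4
 4  0  1  1  1  1  2  3  3  4
 6  0  1  1  2  2  2  3  4  4
 6  0  1  1  2  3  3  3  4  4
dp[11][8] = 4. One LCS (by backtracking along matches): 6, 3, 2, 3.

4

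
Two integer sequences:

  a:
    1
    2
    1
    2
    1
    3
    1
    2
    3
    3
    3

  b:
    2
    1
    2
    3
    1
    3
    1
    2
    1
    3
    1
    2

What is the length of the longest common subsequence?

Pick 1 (a #1, b #2); then 2 (a #2, b #3); then 1 (a #3, b #7); then 2 (a #4, b #8); then 1 (a #5, b #9); then 3 (a #6, b #10); then 1 (a #7, b #11); then 2 (a #8, b #12); all 8 values appear in both, in order, and the DP table's final entry dp[11][12] is also 8, so no common subsequence is longer.

8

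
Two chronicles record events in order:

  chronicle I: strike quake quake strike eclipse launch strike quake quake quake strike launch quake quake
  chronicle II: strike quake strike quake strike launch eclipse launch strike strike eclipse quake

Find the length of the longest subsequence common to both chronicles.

Pick strike [1,1], quake [2,2], quake [3,4], strike [4,5], eclipse [5,7], launch [6,8], strike [7,9], strike [11,10], quake [14,12]; all 9 events appear in both, in order. The LCS DP gives dp[14][12] = 9, so this is optimal.

9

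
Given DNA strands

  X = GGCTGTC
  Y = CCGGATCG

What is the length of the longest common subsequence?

Pick G (X #1, Y #3), G (X #2, Y #4), C (X #3, Y #7), G (X #5, Y #8); all 4 bases appear in both, in order. dp[7][8] = 4 confirms this is the maximum.

4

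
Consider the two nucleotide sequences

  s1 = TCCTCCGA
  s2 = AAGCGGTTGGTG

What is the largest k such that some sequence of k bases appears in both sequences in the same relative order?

3

Taking T (s1 #1, s2 #8), T (s1 #4, s2 #11), G (s1 #7, s2 #12) gives a common subsequence of length 3. The LCS DP gives dp[8][12] = 3, so this is optimal.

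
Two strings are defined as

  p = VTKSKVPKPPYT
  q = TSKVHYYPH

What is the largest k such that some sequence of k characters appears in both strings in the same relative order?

5

Pick T (p #2, q #1); then S (p #4, q #2); then K (p #5, q #3); then V (p #6, q #4); then P (p #7, q #8); all 5 characters appear in both, in order. dp[12][9] = 5 confirms this is the maximum.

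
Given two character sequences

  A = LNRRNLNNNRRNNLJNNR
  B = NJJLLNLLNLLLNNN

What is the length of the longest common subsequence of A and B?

7

One common subsequence of length 7: L (A #1, B #5); then N (A #2, B #6); then N (A #5, B #9); then L (A #6, B #12); then N (A #13, B #13); then N (A #16, B #14); then N (A #17, B #15). Since dp[18][15] = 7, nothing longer is possible.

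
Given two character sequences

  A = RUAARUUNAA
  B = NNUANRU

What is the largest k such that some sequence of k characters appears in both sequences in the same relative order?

4

Let dp[i][j] be the LCS length of the first i characters of A and the first j characters of B. dp[i][j] = dp[i-1][j-1]+1 when the i-th and j-th characters match, else max(dp[i-1][j], dp[i][j-1]).
    ·  N  N  U  A  N  R  U
 ·  0  0  0  0  0  0  0  0
 R  0  0  0  0  0  0  1  1
 U  0  0  0  1  1  1  1  2
 A  0  0  0  1  2  2  2  2
 A  0  0  0  1  2  2  2  2
 R  0  0  0  1  2  2  3  3
 U  0  0  0  1  2  2  3  4
 U  0  0  0  1  2  2  3  4
 N  0  1  1  1  2  3  3  4
 A  0  1  1  1  2  3  3  4
 A  0  1  1  1  2  3  3  4
dp[10][7] = 4. One LCS (by backtracking along matches): UARU.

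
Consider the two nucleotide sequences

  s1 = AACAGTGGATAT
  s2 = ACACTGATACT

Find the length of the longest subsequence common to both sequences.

9

Let dp[i][j] be the LCS length of the first i bases of s1 and the first j bases of s2. dp[i][j] = dp[i-1][j-1]+1 when the i-th and j-th bases match, else max(dp[i-1][j], dp[i][j-1]).
    ·  A  C  A  C  T  G  A  T  A  C  T
 ·  0  0  0  0  0  0  0  0  0  0  0  0
 A  0  1  1  1  1  1  1  1  1  1  1  1
 A  0  1  1  2  2  2  2  2  2  2  2  2
 C  0  1  2  2  3  3  3  3  3  3  3  3
 A  0  1  2  3  3  3  3  4  4  4  4  4
 G  0  1  2  3  3  3  4  4  4  4  4  4
 T  0  1  2  3  3  4  4  4  5  5  5  5
 G  0  1  2  3  3  4  5  5  5  5  5  5
 G  0  1  2  3  3  4  5  5  5  5  5  5
 A  0  1  2  3  3  4  5  6  6  6  6  6
 T  0  1  2  3  3  4  5  6  7  7  7  7
 A  0  1  2  3  3  4  5  6  7  8  8  8
 T  0  1  2  3  3  4  5  6  7  8  8  9
dp[12][11] = 9. One LCS (by backtracking along matches): AACTGATAT.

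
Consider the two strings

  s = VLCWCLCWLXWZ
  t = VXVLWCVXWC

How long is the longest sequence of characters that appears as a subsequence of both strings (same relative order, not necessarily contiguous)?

Pick V at s[1]=t[3] → L at s[2]=t[4] → W at s[4]=t[5] → C at s[5]=t[6] → X at s[10]=t[8] → W at s[11]=t[9]; all 6 characters appear in both, in order. Since dp[12][10] = 6, nothing longer is possible.

6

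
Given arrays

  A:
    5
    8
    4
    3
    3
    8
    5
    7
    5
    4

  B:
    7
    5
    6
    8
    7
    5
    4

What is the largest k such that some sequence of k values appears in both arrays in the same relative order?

Pick 5 at A[1]=B[2], 8 at A[6]=B[4], 7 at A[8]=B[5], 5 at A[9]=B[6], 4 at A[10]=B[7]; all 5 values appear in both, in order, and the DP table's final entry dp[10][7] is also 5, so no common subsequence is longer.

5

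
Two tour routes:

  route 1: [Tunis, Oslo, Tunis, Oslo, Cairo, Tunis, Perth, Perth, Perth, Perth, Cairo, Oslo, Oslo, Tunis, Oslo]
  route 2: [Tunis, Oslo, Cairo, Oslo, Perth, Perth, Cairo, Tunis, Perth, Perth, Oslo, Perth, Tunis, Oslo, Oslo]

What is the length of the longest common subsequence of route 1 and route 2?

10

Taking Tunis [1,1] → Oslo [2,2] → Oslo [4,4] → Cairo [5,7] → Tunis [6,8] → Perth [7,9] → Perth [8,10] → Perth [9,12] → Oslo [13,14] → Oslo [15,15] gives a common subsequence of length 10. The LCS DP gives dp[15][15] = 10, so this is optimal.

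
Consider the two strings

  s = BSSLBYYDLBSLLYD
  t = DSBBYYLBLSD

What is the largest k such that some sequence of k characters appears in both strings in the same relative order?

8

Match B at s[1]=t[3], B at s[5]=t[4], Y at s[6]=t[5], Y at s[7]=t[6], L at s[9]=t[7], B at s[10]=t[8], S at s[11]=t[10], D at s[15]=t[11] — 8 characters in the same relative order in both. Since dp[15][11] = 8, nothing longer is possible.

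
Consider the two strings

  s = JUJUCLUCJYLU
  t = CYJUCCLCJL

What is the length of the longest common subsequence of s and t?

7

Pick J (s #1, t #3), then U (s #2, t #4), then C (s #5, t #6), then L (s #6, t #7), then C (s #8, t #8), then J (s #9, t #9), then L (s #11, t #10); all 7 characters appear in both, in order, and the DP table's final entry dp[12][10] is also 7, so no common subsequence is longer.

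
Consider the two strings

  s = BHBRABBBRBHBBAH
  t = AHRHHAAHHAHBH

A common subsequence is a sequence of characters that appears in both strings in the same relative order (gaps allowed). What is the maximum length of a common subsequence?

Pick H at s[2]=t[2], R at s[4]=t[3], A at s[5]=t[10], H at s[11]=t[11], B at s[13]=t[12], H at s[15]=t[13]; all 6 characters appear in both, in order. The LCS DP gives dp[15][13] = 6, so this is optimal.

6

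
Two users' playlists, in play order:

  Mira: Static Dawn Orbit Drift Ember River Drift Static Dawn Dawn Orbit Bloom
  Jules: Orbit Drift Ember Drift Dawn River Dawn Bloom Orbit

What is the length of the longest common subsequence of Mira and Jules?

Match Orbit [3,1], then Drift [4,2], then Ember [5,3], then Drift [7,4], then Dawn [9,5], then Dawn [10,7], then Orbit [11,9] — 7 songs in the same relative order in both. The LCS DP gives dp[12][9] = 7, so this is optimal.

7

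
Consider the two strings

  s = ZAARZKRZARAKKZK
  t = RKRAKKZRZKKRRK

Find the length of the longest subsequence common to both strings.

Match R [4,1], K [6,2], R [7,3], Z [8,7], R [10,8], K [12,10], K [13,11], K [15,14] — 8 characters in the same relative order in both. dp[15][14] = 8 confirms this is the maximum.

8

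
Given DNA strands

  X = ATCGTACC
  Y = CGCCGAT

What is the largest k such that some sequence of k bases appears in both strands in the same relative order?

4

Pick C (X #3, Y #1); then G (X #4, Y #2); then C (X #7, Y #3); then C (X #8, Y #4); all 4 bases appear in both, in order, and the DP table's final entry dp[8][7] is also 4, so no common subsequence is longer.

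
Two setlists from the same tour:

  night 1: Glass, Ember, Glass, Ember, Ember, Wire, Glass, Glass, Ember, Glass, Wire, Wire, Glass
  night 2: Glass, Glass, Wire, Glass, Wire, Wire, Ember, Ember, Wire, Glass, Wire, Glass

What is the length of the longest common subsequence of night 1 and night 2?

8

Taking Glass at night 1[1]=night 2[2] → Glass at night 1[3]=night 2[4] → Ember at night 1[4]=night 2[7] → Ember at night 1[5]=night 2[8] → Wire at night 1[6]=night 2[9] → Glass at night 1[10]=night 2[10] → Wire at night 1[12]=night 2[11] → Glass at night 1[13]=night 2[12] gives a common subsequence of length 8. The LCS DP gives dp[13][12] = 8, so this is optimal.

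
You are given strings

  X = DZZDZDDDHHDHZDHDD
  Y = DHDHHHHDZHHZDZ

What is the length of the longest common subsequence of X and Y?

One common subsequence of length 8: D [1,1] → D [4,3] → H [9,6] → H [10,7] → D [11,8] → H [12,11] → Z [13,12] → D [14,13]. The LCS DP gives dp[17][14] = 8, so this is optimal.

8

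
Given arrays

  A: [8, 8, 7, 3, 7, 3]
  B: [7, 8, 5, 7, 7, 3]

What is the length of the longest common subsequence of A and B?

One common subsequence of length 4: 8 at A[1]=B[2]; then 7 at A[3]=B[4]; then 7 at A[5]=B[5]; then 3 at A[6]=B[6]. The LCS DP gives dp[6][6] = 4, so this is optimal.

4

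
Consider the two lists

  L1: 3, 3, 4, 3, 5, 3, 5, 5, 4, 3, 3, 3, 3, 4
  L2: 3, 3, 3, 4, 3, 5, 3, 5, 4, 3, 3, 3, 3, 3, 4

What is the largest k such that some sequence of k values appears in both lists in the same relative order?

13

Pick 3 at L1[1]=L2[2], 3 at L1[2]=L2[3], 4 at L1[3]=L2[4], 3 at L1[4]=L2[5], 5 at L1[5]=L2[6], 3 at L1[6]=L2[7], 5 at L1[8]=L2[8], 4 at L1[9]=L2[9], 3 at L1[10]=L2[11], 3 at L1[11]=L2[12], 3 at L1[12]=L2[13], 3 at L1[13]=L2[14], 4 at L1[14]=L2[15]; all 13 values appear in both, in order, and the DP table's final entry dp[14][15] is also 13, so no common subsequence is longer.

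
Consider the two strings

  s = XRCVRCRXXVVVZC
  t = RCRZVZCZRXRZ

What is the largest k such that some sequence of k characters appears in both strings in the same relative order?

Taking R [2,1]; then C [3,2]; then V [4,5]; then C [6,7]; then R [7,9]; then X [8,10]; then Z [13,12] gives a common subsequence of length 7, and the DP table's final entry dp[14][12] is also 7, so no common subsequence is longer.

7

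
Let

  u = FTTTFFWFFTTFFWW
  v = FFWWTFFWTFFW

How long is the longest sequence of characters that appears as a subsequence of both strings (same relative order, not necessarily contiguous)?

Taking F at u[1]=v[2]; then T at u[4]=v[5]; then F at u[5]=v[6]; then F at u[6]=v[7]; then W at u[7]=v[8]; then T at u[11]=v[9]; then F at u[12]=v[10]; then F at u[13]=v[11]; then W at u[15]=v[12] gives a common subsequence of length 9. dp[15][12] = 9 confirms this is the maximum.

9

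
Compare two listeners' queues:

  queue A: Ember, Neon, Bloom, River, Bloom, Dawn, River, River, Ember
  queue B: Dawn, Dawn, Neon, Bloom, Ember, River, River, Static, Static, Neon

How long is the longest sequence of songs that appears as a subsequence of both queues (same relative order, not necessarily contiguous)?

Match Neon [2,3]; then Bloom [3,4]; then River [4,6]; then River [7,7] — 4 songs in the same relative order in both. Since dp[9][10] = 4, nothing longer is possible.

4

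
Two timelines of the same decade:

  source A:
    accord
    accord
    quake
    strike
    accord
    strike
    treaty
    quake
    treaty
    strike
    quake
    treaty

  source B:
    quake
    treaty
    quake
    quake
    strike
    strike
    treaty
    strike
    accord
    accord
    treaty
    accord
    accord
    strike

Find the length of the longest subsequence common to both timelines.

6

One common subsequence of length 6: quake at source A[3]=source B[4] → strike at source A[4]=source B[5] → strike at source A[6]=source B[6] → treaty at source A[7]=source B[7] → treaty at source A[9]=source B[11] → strike at source A[10]=source B[14]. Since dp[12][14] = 6, nothing longer is possible.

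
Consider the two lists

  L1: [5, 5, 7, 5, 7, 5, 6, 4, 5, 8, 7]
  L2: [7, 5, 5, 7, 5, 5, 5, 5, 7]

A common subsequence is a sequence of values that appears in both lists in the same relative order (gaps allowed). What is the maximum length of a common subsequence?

7

Let dp[i][j] be the LCS length of the first i values of L1 and the first j values of L2. dp[i][j] = dp[i-1][j-1]+1 when the i-th and j-th values match, else max(dp[i-1][j], dp[i][j-1]).
    ·  7  5  5  7  5  5  5  5  7
 ·  0  0  0  0  0  0  0  0  0  0
 5  0  0  1  1  1  1  1  1  1  1
 5  0  0  1  2  2  2  2  2  2  2
 7  0  1  1  2  3  3  3  3  3  3
 5  0  1  2  2  3  4  4  4  4  4
 7  0  1  2  2  3  4  4  4  4  5
 5  0  1  2  3  3  4  5  5  5  5
 6  0  1  2  3  3  4  5  5  5  5
 4  0  1  2  3  3  4  5  5  5  5
 5  0  1  2  3  3  4  5  6  6  6
 8  0  1  2  3  3  4  5  6  6  6
 7  0  1  2  3  4  4  5  6  6  7
dp[11][9] = 7. One LCS (by backtracking along matches): 5, 5, 7, 5, 5, 5, 7.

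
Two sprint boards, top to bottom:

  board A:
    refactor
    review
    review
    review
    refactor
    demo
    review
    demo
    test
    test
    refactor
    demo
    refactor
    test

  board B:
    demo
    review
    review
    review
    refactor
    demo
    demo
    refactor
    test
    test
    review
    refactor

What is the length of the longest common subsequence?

9

One common subsequence of length 9: review (board A #2, board B #2) → review (board A #3, board B #3) → review (board A #4, board B #4) → refactor (board A #5, board B #5) → demo (board A #6, board B #6) → demo (board A #8, board B #7) → test (board A #9, board B #9) → test (board A #10, board B #10) → refactor (board A #13, board B #12). Since dp[14][12] = 9, nothing longer is possible.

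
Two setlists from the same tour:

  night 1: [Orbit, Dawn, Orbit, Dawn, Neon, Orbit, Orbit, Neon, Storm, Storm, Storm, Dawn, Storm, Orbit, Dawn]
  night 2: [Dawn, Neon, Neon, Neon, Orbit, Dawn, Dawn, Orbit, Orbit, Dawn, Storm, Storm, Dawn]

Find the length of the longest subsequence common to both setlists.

8

Match Orbit (night 1 #1, night 2 #5), Dawn (night 1 #2, night 2 #6), Dawn (night 1 #4, night 2 #7), Orbit (night 1 #6, night 2 #8), Orbit (night 1 #7, night 2 #9), Storm (night 1 #11, night 2 #11), Storm (night 1 #13, night 2 #12), Dawn (night 1 #15, night 2 #13) — 8 songs in the same relative order in both. Since dp[15][13] = 8, nothing longer is possible.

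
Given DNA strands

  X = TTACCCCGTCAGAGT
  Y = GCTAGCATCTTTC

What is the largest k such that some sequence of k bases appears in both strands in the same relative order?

Match T at X[2]=Y[3] → A at X[3]=Y[4] → C at X[4]=Y[6] → C at X[5]=Y[9] → T at X[9]=Y[12] → C at X[10]=Y[13] — 6 bases in the same relative order in both. The LCS DP gives dp[15][13] = 6, so this is optimal.

6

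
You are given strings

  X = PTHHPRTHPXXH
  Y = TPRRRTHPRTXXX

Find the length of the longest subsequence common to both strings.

8

Match P (X #1, Y #2), T (X #2, Y #6), H (X #4, Y #7), P (X #5, Y #8), R (X #6, Y #9), T (X #7, Y #10), X (X #10, Y #12), X (X #11, Y #13) — 8 characters in the same relative order in both, and the DP table's final entry dp[12][13] is also 8, so no common subsequence is longer.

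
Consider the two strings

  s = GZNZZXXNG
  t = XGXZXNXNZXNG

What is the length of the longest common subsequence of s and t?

7

Let dp[i][j] be the LCS length of the first i characters of s and the first j characters of t. dp[i][j] = dp[i-1][j-1]+1 when the i-th and j-th characters match, else max(dp[i-1][j], dp[i][j-1]).
    ·  X  G  X  Z  X  N  X  N  Z  X  N  G
 ·  0  0  0  0  0  0  0  0  0  0  0  0  0
 G  0  0  1  1  1  1  1  1  1  1  1  1  1
 Z  0  0  1  1  2  2  2  2  2  2  2  2  2
 N  0  0  1  1  2  2  3  3  3  3  3  3  3
 Z  0  0  1  1  2  2  3  3  3  4  4  4  4
 Z  0  0  1  1  2  2  3  3  3  4  4  4  4
 X  0  1  1  2  2  3  3  4  4  4  5  5  5
 X  0  1  1  2  2  3  3  4  4  4  5  5  5
 N  0  1  1  2  2  3  4  4  5  5  5  6  6
 G  0  1  2  2  2  3  4  4  5  5  5  6  7
dp[9][12] = 7. One LCS (by backtracking along matches): GZNZXNG.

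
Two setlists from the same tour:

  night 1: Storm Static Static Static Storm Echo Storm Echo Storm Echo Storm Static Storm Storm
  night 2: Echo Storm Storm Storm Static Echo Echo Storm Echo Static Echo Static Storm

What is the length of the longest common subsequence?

8

One common subsequence of length 8: Storm [1,4], Static [2,5], Echo [6,7], Storm [7,8], Echo [8,9], Echo [10,11], Static [12,12], Storm [14,13], and the DP table's final entry dp[14][13] is also 8, so no common subsequence is longer.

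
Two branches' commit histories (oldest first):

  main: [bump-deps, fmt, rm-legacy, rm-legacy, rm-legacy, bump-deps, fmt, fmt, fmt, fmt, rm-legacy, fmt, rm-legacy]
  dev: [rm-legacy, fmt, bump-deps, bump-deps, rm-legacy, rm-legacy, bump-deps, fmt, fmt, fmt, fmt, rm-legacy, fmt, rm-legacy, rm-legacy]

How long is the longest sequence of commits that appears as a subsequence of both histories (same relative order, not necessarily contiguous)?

Match bump-deps (main #1, dev #4) → rm-legacy (main #4, dev #5) → rm-legacy (main #5, dev #6) → bump-deps (main #6, dev #7) → fmt (main #7, dev #8) → fmt (main #8, dev #9) → fmt (main #9, dev #10) → fmt (main #10, dev #11) → rm-legacy (main #11, dev #12) → fmt (main #12, dev #13) → rm-legacy (main #13, dev #15) — 11 commits in the same relative order in both. dp[13][15] = 11 confirms this is the maximum.

11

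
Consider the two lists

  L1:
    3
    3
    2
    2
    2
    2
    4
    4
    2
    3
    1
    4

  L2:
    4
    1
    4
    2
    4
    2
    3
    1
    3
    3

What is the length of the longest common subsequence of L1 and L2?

5

Pick 2 (L1 #6, L2 #4); then 4 (L1 #8, L2 #5); then 2 (L1 #9, L2 #6); then 3 (L1 #10, L2 #7); then 1 (L1 #11, L2 #8); all 5 values appear in both, in order. The LCS DP gives dp[12][10] = 5, so this is optimal.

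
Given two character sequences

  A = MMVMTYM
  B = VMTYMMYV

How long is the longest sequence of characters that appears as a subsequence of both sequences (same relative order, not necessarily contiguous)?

5

One common subsequence of length 5: V [3,1]; then M [4,2]; then T [5,3]; then Y [6,4]; then M [7,6]. Since dp[7][8] = 5, nothing longer is possible.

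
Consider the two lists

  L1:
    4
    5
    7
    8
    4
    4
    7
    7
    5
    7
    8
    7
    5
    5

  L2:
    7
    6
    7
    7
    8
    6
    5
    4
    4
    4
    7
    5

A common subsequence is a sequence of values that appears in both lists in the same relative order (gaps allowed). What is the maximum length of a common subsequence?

6

Match 7 [3,4] → 8 [4,5] → 4 [5,9] → 4 [6,10] → 7 [12,11] → 5 [14,12] — 6 values in the same relative order in both. dp[14][12] = 6 confirms this is the maximum.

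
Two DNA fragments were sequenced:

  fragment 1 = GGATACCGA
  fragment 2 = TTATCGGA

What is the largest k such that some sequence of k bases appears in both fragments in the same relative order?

5

Pick A at fragment 1[3]=fragment 2[3] → T at fragment 1[4]=fragment 2[4] → C at fragment 1[6]=fragment 2[5] → G at fragment 1[8]=fragment 2[7] → A at fragment 1[9]=fragment 2[8]; all 5 bases appear in both, in order. The LCS DP gives dp[9][8] = 5, so this is optimal.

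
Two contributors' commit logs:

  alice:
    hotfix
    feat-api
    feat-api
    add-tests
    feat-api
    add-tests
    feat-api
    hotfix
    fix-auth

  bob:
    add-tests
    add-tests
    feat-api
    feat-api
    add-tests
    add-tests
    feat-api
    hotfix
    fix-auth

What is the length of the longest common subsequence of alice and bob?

7

Taking feat-api at alice[2]=bob[3] → feat-api at alice[3]=bob[4] → add-tests at alice[4]=bob[5] → add-tests at alice[6]=bob[6] → feat-api at alice[7]=bob[7] → hotfix at alice[8]=bob[8] → fix-auth at alice[9]=bob[9] gives a common subsequence of length 7, and the DP table's final entry dp[9][9] is also 7, so no common subsequence is longer.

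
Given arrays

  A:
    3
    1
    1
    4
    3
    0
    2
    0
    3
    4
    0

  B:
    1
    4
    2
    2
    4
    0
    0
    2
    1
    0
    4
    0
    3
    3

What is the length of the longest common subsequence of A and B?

Pick 1 (A #2, B #1), then 4 (A #4, B #5), then 0 (A #6, B #7), then 2 (A #7, B #8), then 0 (A #8, B #10), then 4 (A #10, B #11), then 0 (A #11, B #12); all 7 values appear in both, in order. dp[11][14] = 7 confirms this is the maximum.

7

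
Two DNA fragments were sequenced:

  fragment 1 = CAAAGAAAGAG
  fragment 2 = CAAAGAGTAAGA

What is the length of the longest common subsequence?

Let dp[i][j] be the LCS length of the first i bases of fragment 1 and the first j bases of fragment 2. dp[i][j] = dp[i-1][j-1]+1 when the i-th and j-th bases match, else max(dp[i-1][j], dp[i][j-1]).
    ·  C  A  A  A  G  A  G  T  A  A  G  A
 ·  0  0  0  0  0  0  0  0  0  0  0  0  0
 C  0  1  1  1  1  1  1  1  1  1  1  1  1
 A  0  1  2  2  2  2  2  2  2  2  2  2  2
 A  0  1  2  3  3  3  3  3  3  3  3  3  3
 A  0  1  2  3  4  4  4  4  4  4  4  4  4
 G  0  1  2  3  4  5  5  5  5  5  5  5  5
 A  0  1  2  3  4  5  6  6  6  6  6  6  6
 A  0  1  2  3  4  5  6  6  6  7  7  7  7
 A  0  1  2  3  4  5  6  6  6  7  8  8  8
 G  0  1  2  3  4  5  6  7  7  7  8  9  9
 A  0  1  2  3  4  5  6  7  7  8  8  9 10
 G  0  1  2  3  4  5  6  7  7  8  8  9 10
dp[11][12] = 10. One LCS (by backtracking along matches): CAAAGAAAGA.

10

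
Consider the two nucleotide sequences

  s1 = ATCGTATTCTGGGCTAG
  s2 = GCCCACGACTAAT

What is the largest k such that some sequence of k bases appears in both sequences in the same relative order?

7

Taking A at s1[1]=s2[5], then C at s1[3]=s2[6], then G at s1[4]=s2[7], then A at s1[6]=s2[8], then C at s1[9]=s2[9], then T at s1[10]=s2[10], then T at s1[15]=s2[13] gives a common subsequence of length 7. dp[17][13] = 7 confirms this is the maximum.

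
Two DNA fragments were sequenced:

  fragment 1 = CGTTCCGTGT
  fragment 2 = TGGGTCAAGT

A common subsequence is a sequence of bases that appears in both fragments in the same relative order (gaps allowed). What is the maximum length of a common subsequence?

Pick G [2,4]; then T [4,5]; then C [5,6]; then G [9,9]; then T [10,10]; all 5 bases appear in both, in order, and the DP table's final entry dp[10][10] is also 5, so no common subsequence is longer.

5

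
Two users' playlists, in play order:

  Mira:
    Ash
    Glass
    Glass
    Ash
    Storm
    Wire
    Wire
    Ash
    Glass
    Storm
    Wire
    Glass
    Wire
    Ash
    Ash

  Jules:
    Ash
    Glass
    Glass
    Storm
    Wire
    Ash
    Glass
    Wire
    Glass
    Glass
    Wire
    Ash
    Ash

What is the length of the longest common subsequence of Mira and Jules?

12

Taking Ash at Mira[1]=Jules[1], then Glass at Mira[2]=Jules[2], then Glass at Mira[3]=Jules[3], then Storm at Mira[5]=Jules[4], then Wire at Mira[7]=Jules[5], then Ash at Mira[8]=Jules[6], then Glass at Mira[9]=Jules[7], then Wire at Mira[11]=Jules[8], then Glass at Mira[12]=Jules[10], then Wire at Mira[13]=Jules[11], then Ash at Mira[14]=Jules[12], then Ash at Mira[15]=Jules[13] gives a common subsequence of length 12, and the DP table's final entry dp[15][13] is also 12, so no common subsequence is longer.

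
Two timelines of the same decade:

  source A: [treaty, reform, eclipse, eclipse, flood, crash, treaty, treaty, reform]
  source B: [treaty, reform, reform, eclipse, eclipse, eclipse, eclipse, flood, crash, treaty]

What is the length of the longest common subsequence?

Match treaty [1,1] → reform [2,3] → eclipse [3,6] → eclipse [4,7] → flood [5,8] → crash [6,9] → treaty [8,10] — 7 events in the same relative order in both, and the DP table's final entry dp[9][10] is also 7, so no common subsequence is longer.

7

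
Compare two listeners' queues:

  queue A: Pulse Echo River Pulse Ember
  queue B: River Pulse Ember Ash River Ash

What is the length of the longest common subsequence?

3

One common subsequence of length 3: River [3,1]; then Pulse [4,2]; then Ember [5,3]. dp[5][6] = 3 confirms this is the maximum.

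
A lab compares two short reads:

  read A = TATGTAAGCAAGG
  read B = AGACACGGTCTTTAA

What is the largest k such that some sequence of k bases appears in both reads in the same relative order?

Taking A [2,1]; then G [4,2]; then A [6,3]; then A [7,5]; then G [8,8]; then C [9,10]; then A [10,14]; then A [11,15] gives a common subsequence of length 8. The LCS DP gives dp[13][15] = 8, so this is optimal.

8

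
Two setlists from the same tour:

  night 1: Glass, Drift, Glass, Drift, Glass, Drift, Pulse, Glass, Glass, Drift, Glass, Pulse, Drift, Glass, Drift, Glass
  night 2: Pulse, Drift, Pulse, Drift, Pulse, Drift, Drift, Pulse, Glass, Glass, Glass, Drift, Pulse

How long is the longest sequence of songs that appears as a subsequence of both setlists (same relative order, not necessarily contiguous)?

One common subsequence of length 8: Drift at night 1[2]=night 2[4], then Drift at night 1[4]=night 2[6], then Drift at night 1[6]=night 2[7], then Pulse at night 1[7]=night 2[8], then Glass at night 1[8]=night 2[10], then Glass at night 1[9]=night 2[11], then Drift at night 1[10]=night 2[12], then Pulse at night 1[12]=night 2[13]. The LCS DP gives dp[16][13] = 8, so this is optimal.

8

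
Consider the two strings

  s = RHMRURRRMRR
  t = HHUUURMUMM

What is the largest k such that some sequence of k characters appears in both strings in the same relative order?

Let dp[i][j] be the LCS length of the first i characters of s and the first j characters of t. dp[i][j] = dp[i-1][j-1]+1 when the i-th and j-th characters match, else max(dp[i-1][j], dp[i][j-1]).
    ·  H  H  U  U  U  R  M  U  M  M
 ·  0  0  0  0  0  0  0  0  0  0  0
 R  0  0  0  0  0  0  1  1  1  1  1
 H  0  1  1  1  1  1  1  1  1  1  1
 M  0  1  1  1  1  1  1  2  2  2  2
 R  0  1  1  1  1  1  2  2  2  2  2
 U  0  1  1  2  2  2  2  2  3  3  3
 R  0  1  1  2  2  2  3  3  3  3  3
 R  0  1  1  2  2  2  3  3  3  3  3
 R  0  1  1  2  2  2  3  3  3  3  3
 M  0  1  1  2  2  2  3  4  4  4  4
 R  0  1  1  2  2  2  3  4  4  4  4
 R  0  1  1  2  2  2  3  4  4  4  4
dp[11][10] = 4. One LCS (by backtracking along matches): RMUM.

4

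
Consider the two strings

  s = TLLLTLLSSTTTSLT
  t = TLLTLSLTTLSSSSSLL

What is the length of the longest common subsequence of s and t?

Pick T (s #1, t #1), L (s #2, t #3), L (s #3, t #5), L (s #4, t #7), T (s #5, t #9), L (s #6, t #10), S (s #8, t #13), S (s #9, t #14), S (s #13, t #15), L (s #14, t #17); all 10 characters appear in both, in order, and the DP table's final entry dp[15][17] is also 10, so no common subsequence is longer.

10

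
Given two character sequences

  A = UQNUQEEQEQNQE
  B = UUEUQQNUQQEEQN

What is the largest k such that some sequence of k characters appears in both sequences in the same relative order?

9

Taking U at A[1]=B[4], Q at A[2]=B[6], N at A[3]=B[7], U at A[4]=B[8], Q at A[5]=B[10], E at A[7]=B[11], E at A[9]=B[12], Q at A[10]=B[13], N at A[11]=B[14] gives a common subsequence of length 9. dp[13][14] = 9 confirms this is the maximum.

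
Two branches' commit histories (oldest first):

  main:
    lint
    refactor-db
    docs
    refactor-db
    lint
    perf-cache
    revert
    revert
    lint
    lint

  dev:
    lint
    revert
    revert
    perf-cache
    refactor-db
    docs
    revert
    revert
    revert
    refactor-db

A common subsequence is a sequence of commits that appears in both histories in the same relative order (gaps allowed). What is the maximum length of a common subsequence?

5

Taking lint at main[1]=dev[1]; then refactor-db at main[2]=dev[5]; then docs at main[3]=dev[6]; then revert at main[7]=dev[8]; then revert at main[8]=dev[9] gives a common subsequence of length 5. The LCS DP gives dp[10][10] = 5, so this is optimal.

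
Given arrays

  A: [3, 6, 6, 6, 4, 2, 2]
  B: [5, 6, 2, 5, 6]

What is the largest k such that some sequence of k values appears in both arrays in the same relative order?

2

Let dp[i][j] be the LCS length of the first i values of A and the first j values of B. dp[i][j] = dp[i-1][j-1]+1 when the i-th and j-th values match, else max(dp[i-1][j], dp[i][j-1]).
    ·  5  6  2  5  6
 ·  0  0  0  0  0  0
 3  0  0  0  0  0  0
 6  0  0  1  1  1  1
 6  0  0  1  1  1  2
 6  0  0  1  1  1  2
 4  0  0  1  1  1  2
 2  0  0  1  2  2  2
 2  0  0  1  2  2  2
dp[7][5] = 2. One LCS (by backtracking along matches): 6, 6.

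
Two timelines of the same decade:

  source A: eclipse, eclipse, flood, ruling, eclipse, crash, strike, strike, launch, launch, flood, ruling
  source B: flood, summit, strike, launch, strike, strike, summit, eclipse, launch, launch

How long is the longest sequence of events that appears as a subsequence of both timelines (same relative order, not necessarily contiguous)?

5

Pick flood at source A[3]=source B[1], strike at source A[7]=source B[5], strike at source A[8]=source B[6], launch at source A[9]=source B[9], launch at source A[10]=source B[10]; all 5 events appear in both, in order. Since dp[12][10] = 5, nothing longer is possible.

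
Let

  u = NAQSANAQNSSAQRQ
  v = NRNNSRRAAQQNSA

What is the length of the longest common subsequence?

One common subsequence of length 8: N at u[1]=v[4]; then S at u[4]=v[5]; then A at u[5]=v[8]; then A at u[7]=v[9]; then Q at u[8]=v[11]; then N at u[9]=v[12]; then S at u[11]=v[13]; then A at u[12]=v[14]. dp[15][14] = 8 confirms this is the maximum.

8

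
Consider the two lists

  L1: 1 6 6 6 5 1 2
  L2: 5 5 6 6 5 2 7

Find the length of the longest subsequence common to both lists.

Let dp[i][j] be the LCS length of the first i values of L1 and the first j values of L2. dp[i][j] = dp[i-1][j-1]+1 when the i-th and j-th values match, else max(dp[i-1][j], dp[i][j-1]).
    ·  5  5  6  6  5  2  7
 ·  0  0  0  0  0  0  0  0
 1  0  0  0  0  0  0  0  0
 6  0  0  0  1  1  1  1  1
 6  0  0  0  1  2  2  2  2
 6  0  0  0  1  2  2  2  2
 5  0  1  1  1  2  3  3  3
 1  0  1  1  1  2  3  3  3
 2  0  1  1  1  2  3  4  4
dp[7][7] = 4. One LCS (by backtracking along matches): 6, 6, 5, 2.

4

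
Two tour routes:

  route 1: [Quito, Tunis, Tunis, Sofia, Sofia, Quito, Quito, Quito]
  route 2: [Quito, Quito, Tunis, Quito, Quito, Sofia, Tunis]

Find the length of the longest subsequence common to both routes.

4

Taking Quito at route 1[1]=route 2[2], then Tunis at route 1[3]=route 2[3], then Quito at route 1[6]=route 2[4], then Quito at route 1[7]=route 2[5] gives a common subsequence of length 4. Since dp[8][7] = 4, nothing longer is possible.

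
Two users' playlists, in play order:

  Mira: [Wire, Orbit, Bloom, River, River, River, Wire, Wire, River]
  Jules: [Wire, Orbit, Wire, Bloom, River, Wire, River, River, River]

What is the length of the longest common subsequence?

7

One common subsequence of length 7: Wire at Mira[1]=Jules[1], then Orbit at Mira[2]=Jules[2], then Bloom at Mira[3]=Jules[4], then River at Mira[4]=Jules[5], then River at Mira[5]=Jules[7], then River at Mira[6]=Jules[8], then River at Mira[9]=Jules[9]. The LCS DP gives dp[9][9] = 7, so this is optimal.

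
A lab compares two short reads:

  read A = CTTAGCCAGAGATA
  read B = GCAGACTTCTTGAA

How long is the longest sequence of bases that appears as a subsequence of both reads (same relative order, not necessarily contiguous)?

One common subsequence of length 8: C [1,2], then A [4,3], then G [5,4], then C [6,6], then C [7,9], then G [11,12], then A [12,13], then A [14,14]. dp[14][14] = 8 confirms this is the maximum.

8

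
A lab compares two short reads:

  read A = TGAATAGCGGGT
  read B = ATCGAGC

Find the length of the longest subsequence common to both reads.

Pick T [1,2]; then G [2,4]; then A [6,5]; then G [7,6]; then C [8,7]; all 5 bases appear in both, in order. dp[12][7] = 5 confirms this is the maximum.

5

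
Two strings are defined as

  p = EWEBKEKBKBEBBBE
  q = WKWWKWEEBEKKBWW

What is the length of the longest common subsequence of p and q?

7

Pick E (p #1, q #7), E (p #3, q #8), B (p #4, q #9), E (p #6, q #10), K (p #7, q #11), K (p #9, q #12), B (p #10, q #13); all 7 characters appear in both, in order. Since dp[15][15] = 7, nothing longer is possible.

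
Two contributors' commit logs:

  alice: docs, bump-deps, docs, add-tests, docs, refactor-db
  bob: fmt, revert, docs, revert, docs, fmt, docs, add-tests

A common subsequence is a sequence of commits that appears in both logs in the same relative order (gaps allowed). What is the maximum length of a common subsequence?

3

Pick docs at alice[1]=bob[5]; then docs at alice[3]=bob[7]; then add-tests at alice[4]=bob[8]; all 3 commits appear in both, in order. dp[6][8] = 3 confirms this is the maximum.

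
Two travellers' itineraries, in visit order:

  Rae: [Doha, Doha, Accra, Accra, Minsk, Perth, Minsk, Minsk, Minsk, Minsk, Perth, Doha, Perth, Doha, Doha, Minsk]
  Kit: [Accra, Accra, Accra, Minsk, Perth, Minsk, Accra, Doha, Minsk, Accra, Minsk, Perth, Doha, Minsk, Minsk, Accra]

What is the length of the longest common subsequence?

10

Match Accra (Rae #3, Kit #2); then Accra (Rae #4, Kit #3); then Minsk (Rae #5, Kit #4); then Perth (Rae #6, Kit #5); then Minsk (Rae #7, Kit #6); then Minsk (Rae #8, Kit #9); then Minsk (Rae #10, Kit #11); then Perth (Rae #11, Kit #12); then Doha (Rae #12, Kit #13); then Minsk (Rae #16, Kit #15) — 10 stops in the same relative order in both. dp[16][16] = 10 confirms this is the maximum.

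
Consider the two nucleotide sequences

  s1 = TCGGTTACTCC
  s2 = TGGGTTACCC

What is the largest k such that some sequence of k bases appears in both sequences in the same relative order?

Let dp[i][j] be the LCS length of the first i bases of s1 and the first j bases of s2. dp[i][j] = dp[i-1][j-1]+1 when the i-th and j-th bases match, else max(dp[i-1][j], dp[i][j-1]).
    ·  T  G  G  G  T  T  A  C  C  C
 ·  0  0  0  0  0  0  0  0  0  0  0
 T  0  1  1  1  1  1  1  1  1  1  1
 C  0  1  1  1  1  1  1  1  2  2  2
 G  0  1  2  2  2  2  2  2  2  2  2
 G  0  1  2  3  3  3  3  3  3  3  3
 T  0  1  2  3  3  4  4  4  4  4  4
 T  0  1  2  3  3  4  5  5  5  5  5
 A  0  1  2  3  3  4  5  6  6  6  6
 C  0  1  2  3  3  4  5  6  7  7  7
 T  0  1  2  3  3  4  5  6  7  7  7
 C  0  1  2  3  3  4  5  6  7  8  8
 C  0  1  2  3  3  4  5  6  7  8  9
dp[11][10] = 9. One LCS (by backtracking along matches): TGGTTACCC.

9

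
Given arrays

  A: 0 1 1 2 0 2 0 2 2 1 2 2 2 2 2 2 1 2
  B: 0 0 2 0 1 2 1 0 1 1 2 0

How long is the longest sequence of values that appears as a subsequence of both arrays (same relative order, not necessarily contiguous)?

8

Match 0 [1,2], then 2 [4,3], then 0 [5,4], then 2 [6,6], then 0 [7,8], then 1 [10,9], then 1 [17,10], then 2 [18,11] — 8 values in the same relative order in both. dp[18][12] = 8 confirms this is the maximum.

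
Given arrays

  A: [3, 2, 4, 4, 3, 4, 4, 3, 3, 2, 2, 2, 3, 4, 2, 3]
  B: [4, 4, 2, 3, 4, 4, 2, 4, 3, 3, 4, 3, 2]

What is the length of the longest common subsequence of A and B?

One common subsequence of length 9: 4 (A #3, B #1) → 4 (A #4, B #2) → 3 (A #5, B #4) → 4 (A #6, B #6) → 4 (A #7, B #8) → 3 (A #8, B #9) → 3 (A #9, B #10) → 3 (A #13, B #12) → 2 (A #15, B #13), and the DP table's final entry dp[16][13] is also 9, so no common subsequence is longer.

9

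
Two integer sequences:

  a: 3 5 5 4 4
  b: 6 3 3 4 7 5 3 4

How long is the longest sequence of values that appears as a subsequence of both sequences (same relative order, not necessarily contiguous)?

3

Pick 3 (a #1, b #3) → 5 (a #2, b #6) → 4 (a #5, b #8); all 3 values appear in both, in order, and the DP table's final entry dp[5][8] is also 3, so no common subsequence is longer.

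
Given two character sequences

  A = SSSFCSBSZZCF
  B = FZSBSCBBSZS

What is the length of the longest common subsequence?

Let dp[i][j] be the LCS length of the first i characters of A and the first j characters of B. dp[i][j] = dp[i-1][j-1]+1 when the i-th and j-th characters match, else max(dp[i-1][j], dp[i][j-1]).
    ·  F  Z  S  B  S  C  B  B  S  Z  S
 ·  0  0  0  0  0  0  0  0  0  0  0  0
 S  0  0  0  1  1  1  1  1  1  1  1  1
 S  0  0  0  1  1  2  2  2  2  2  2  2
 S  0  0  0  1  1  2  2  2  2  3  3  3
 F  0  1  1  1  1  2  2  2  2  3  3  3
 C  0  1  1  1  1  2  3  3  3  3  3  3
 S  0  1  1  2  2  2  3  3  3  4  4  4
 B  0  1  1  2  3  3  3  4  4  4  4  4
 S  0  1  1  2  3  4  4  4  4  5  5  5
 Z  0  1  2  2  3  4  4  4  4  5  6  6
 Z  0  1  2  2  3  4  4  4  4  5  6  6
 C  0  1  2  2  3  4  5  5  5  5  6  6
 F  0  1  2  2  3  4  5  5  5  5  6  6
dp[12][11] = 6. One LCS (by backtracking along matches): SSCBSZ.

6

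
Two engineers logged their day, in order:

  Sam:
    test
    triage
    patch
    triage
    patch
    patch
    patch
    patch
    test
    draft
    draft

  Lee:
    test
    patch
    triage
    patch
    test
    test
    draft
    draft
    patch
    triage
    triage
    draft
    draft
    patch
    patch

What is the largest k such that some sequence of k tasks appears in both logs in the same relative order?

Pick test (Sam #1, Lee #1) → patch (Sam #3, Lee #2) → triage (Sam #4, Lee #3) → patch (Sam #5, Lee #4) → patch (Sam #6, Lee #9) → patch (Sam #7, Lee #14) → patch (Sam #8, Lee #15); all 7 tasks appear in both, in order. Since dp[11][15] = 7, nothing longer is possible.

7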